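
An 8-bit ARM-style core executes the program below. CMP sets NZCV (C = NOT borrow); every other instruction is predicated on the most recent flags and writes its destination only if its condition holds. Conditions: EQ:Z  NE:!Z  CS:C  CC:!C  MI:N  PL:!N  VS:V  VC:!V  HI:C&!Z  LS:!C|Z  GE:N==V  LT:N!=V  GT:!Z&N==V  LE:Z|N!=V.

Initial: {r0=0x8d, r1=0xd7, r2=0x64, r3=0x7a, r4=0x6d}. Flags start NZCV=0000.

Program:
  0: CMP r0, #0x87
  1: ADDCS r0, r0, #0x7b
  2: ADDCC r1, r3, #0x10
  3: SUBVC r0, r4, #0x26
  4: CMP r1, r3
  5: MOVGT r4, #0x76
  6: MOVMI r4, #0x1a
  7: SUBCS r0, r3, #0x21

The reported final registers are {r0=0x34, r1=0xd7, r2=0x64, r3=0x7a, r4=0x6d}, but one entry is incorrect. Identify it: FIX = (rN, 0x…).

0: ✓ CMP  NZCV=0010
1: ✓ ADDCS  r0←0x08
2: · ADDCC
3: ✓ SUBVC  r0←0x47
4: ✓ CMP  NZCV=0011
5: · MOVGT
6: · MOVMI
7: ✓ SUBCS  r0←0x59

FIX = (r0, 0x59)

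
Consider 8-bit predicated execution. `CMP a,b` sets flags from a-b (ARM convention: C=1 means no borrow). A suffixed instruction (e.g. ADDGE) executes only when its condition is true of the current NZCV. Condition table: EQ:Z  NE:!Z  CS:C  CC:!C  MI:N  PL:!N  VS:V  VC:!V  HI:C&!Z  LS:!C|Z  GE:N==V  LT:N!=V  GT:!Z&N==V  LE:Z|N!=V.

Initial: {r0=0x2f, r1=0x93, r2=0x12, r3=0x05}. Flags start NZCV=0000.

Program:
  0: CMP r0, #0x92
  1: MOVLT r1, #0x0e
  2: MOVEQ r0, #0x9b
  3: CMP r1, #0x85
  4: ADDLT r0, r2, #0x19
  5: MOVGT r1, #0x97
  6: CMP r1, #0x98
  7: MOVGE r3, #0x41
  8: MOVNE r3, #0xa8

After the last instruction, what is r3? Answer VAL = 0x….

VAL = 0xa8

0: ✓ CMP  NZCV=1001
1: · MOVLT
2: · MOVEQ
3: ✓ CMP  NZCV=0010
4: · ADDLT
5: ✓ MOVGT  r1←0x97
6: ✓ CMP  NZCV=1000
7: · MOVGE
8: ✓ MOVNE  r3←0xa8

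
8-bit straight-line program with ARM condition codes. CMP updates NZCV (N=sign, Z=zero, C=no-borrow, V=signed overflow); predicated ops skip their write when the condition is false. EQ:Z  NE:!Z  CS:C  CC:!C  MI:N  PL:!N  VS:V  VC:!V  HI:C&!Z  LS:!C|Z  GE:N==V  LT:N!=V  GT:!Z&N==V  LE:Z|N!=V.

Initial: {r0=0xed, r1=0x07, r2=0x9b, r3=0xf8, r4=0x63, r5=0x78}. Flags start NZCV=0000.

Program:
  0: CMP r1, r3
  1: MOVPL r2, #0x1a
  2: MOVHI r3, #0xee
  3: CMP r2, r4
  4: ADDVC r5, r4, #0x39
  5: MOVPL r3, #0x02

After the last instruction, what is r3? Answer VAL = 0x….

VAL = 0xf8

[0] flags=0000 → (cmp)
[1] flags=0000 PL?T → r2=0x1a
[2] flags=0000 HI?F → skip
[3] flags=1000 → (cmp)
[4] flags=1000 VC?T → r5=0x9c
[5] flags=1000 PL?F → skip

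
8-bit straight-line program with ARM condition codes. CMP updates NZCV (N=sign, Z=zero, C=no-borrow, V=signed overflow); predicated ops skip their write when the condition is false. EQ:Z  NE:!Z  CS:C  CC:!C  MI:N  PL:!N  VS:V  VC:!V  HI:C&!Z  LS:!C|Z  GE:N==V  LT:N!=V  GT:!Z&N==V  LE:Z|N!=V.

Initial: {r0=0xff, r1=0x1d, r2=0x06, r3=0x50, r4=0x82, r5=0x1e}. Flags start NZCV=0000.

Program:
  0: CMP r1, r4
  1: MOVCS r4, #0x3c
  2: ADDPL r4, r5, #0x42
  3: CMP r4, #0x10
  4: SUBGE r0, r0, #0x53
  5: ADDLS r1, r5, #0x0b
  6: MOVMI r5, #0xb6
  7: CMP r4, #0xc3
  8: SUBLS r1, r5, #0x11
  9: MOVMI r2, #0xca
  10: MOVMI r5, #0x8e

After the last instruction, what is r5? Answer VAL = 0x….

VAL = 0x8e

0: ✓ CMP  NZCV=1001
1: · MOVCS
2: · ADDPL
3: ✓ CMP  NZCV=0011
4: · SUBGE
5: · ADDLS
6: · MOVMI
7: ✓ CMP  NZCV=1000
8: ✓ SUBLS  r1←0x0d
9: ✓ MOVMI  r2←0xca
10: ✓ MOVMI  r5←0x8e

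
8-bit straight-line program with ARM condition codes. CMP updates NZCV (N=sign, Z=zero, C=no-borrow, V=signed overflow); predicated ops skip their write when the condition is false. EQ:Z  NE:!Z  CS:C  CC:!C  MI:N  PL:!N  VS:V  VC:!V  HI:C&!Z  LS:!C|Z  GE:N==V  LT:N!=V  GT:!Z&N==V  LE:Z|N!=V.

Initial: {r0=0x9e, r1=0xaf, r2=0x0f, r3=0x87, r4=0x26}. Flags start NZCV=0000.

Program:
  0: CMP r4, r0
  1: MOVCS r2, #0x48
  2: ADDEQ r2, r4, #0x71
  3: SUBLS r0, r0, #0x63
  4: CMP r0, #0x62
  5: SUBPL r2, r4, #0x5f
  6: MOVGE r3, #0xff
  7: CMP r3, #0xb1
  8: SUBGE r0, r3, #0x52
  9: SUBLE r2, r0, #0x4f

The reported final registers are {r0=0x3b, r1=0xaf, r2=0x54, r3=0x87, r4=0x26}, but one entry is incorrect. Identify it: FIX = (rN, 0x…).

FIX = (r2, 0xec)

[0] flags=1001 → (cmp)
[1] flags=1001 CS?F → skip
[2] flags=1001 EQ?F → skip
[3] flags=1001 LS?T → r0=0x3b
[4] flags=1000 → (cmp)
[5] flags=1000 PL?F → skip
[6] flags=1000 GE?F → skip
[7] flags=1000 → (cmp)
[8] flags=1000 GE?F → skip
[9] flags=1000 LE?T → r2=0xec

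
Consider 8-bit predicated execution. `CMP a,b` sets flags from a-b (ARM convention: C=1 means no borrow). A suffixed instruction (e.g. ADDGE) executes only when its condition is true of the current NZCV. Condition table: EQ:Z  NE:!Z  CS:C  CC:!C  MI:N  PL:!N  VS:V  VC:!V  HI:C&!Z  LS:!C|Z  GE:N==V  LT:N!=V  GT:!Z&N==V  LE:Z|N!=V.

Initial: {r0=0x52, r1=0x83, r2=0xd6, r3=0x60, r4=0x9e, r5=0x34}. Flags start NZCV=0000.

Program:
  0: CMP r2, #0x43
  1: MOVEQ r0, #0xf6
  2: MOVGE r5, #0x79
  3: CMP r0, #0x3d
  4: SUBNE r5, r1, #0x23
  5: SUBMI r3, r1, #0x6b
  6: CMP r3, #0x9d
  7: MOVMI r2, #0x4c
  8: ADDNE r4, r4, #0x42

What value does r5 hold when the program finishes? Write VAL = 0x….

[0] flags=1010 → (cmp)
[1] flags=1010 EQ?F → skip
[2] flags=1010 GE?F → skip
[3] flags=0010 → (cmp)
[4] flags=0010 NE?T → r5=0x60
[5] flags=0010 MI?F → skip
[6] flags=1001 → (cmp)
[7] flags=1001 MI?T → r2=0x4c
[8] flags=1001 NE?T → r4=0xe0

VAL = 0x60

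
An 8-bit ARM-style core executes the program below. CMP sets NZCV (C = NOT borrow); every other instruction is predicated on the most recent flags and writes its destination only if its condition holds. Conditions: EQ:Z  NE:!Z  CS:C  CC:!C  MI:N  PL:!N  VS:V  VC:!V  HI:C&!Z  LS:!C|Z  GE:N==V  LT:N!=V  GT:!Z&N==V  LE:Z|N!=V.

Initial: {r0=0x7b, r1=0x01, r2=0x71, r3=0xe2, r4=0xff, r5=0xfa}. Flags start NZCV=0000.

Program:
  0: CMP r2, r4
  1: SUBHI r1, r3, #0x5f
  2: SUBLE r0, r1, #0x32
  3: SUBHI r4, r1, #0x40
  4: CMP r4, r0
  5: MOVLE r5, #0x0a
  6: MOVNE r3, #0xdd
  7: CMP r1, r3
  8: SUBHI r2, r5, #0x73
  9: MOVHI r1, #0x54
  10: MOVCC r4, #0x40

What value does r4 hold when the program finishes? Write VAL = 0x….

VAL = 0x40

0: ✓ CMP  NZCV=0000
1: · SUBHI
2: · SUBLE
3: · SUBHI
4: ✓ CMP  NZCV=1010
5: ✓ MOVLE  r5←0x0a
6: ✓ MOVNE  r3←0xdd
7: ✓ CMP  NZCV=0000
8: · SUBHI
9: · MOVHI
10: ✓ MOVCC  r4←0x40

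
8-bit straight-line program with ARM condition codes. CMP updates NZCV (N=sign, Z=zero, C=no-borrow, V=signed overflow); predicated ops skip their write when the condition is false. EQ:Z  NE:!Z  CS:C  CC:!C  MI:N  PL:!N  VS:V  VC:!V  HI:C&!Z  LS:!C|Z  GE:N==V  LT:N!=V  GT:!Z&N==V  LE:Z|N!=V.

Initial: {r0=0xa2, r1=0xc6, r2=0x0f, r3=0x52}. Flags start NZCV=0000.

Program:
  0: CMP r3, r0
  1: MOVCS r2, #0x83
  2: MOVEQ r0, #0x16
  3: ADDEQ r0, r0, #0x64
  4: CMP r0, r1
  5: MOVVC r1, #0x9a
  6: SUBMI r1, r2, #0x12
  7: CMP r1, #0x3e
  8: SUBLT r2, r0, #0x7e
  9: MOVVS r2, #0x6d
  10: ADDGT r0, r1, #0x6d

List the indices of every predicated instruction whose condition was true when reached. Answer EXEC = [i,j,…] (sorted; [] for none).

EXEC = [5,6,8]

0: ✓ CMP  NZCV=1001
1: · MOVCS
2: · MOVEQ
3: · ADDEQ
4: ✓ CMP  NZCV=1000
5: ✓ MOVVC  r1←0x9a
6: ✓ SUBMI  r1←0xfd
7: ✓ CMP  NZCV=1010
8: ✓ SUBLT  r2←0x24
9: · MOVVS
10: · ADDGT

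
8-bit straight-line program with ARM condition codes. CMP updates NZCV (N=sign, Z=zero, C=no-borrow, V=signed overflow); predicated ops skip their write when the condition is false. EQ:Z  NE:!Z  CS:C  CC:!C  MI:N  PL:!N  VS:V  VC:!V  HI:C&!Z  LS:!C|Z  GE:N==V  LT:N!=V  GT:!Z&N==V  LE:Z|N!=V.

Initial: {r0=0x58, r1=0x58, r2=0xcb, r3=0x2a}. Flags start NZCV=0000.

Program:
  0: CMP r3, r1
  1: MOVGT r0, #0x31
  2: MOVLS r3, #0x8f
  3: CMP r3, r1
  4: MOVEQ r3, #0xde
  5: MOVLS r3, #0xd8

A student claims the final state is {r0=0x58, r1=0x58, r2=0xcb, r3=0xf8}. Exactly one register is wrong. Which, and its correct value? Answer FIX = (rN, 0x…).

FIX = (r3, 0x8f)

[0] flags=1000 → (cmp)
[1] flags=1000 GT?F → skip
[2] flags=1000 LS?T → r3=0x8f
[3] flags=0011 → (cmp)
[4] flags=0011 EQ?F → skip
[5] flags=0011 LS?F → skip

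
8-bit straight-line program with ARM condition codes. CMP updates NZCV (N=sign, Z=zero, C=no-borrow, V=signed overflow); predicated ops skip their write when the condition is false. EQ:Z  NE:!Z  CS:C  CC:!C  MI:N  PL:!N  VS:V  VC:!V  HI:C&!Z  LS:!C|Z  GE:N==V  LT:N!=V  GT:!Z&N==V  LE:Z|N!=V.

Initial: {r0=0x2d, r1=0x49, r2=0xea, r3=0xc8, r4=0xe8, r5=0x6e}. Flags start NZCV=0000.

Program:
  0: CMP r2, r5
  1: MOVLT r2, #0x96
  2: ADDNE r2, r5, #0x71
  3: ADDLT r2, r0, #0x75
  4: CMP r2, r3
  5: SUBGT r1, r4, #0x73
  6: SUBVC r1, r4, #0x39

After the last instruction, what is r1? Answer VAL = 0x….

[0] flags=0011 → (cmp)
[1] flags=0011 LT?T → r2=0x96
[2] flags=0011 NE?T → r2=0xdf
[3] flags=0011 LT?T → r2=0xa2
[4] flags=1000 → (cmp)
[5] flags=1000 GT?F → skip
[6] flags=1000 VC?T → r1=0xaf

VAL = 0xaf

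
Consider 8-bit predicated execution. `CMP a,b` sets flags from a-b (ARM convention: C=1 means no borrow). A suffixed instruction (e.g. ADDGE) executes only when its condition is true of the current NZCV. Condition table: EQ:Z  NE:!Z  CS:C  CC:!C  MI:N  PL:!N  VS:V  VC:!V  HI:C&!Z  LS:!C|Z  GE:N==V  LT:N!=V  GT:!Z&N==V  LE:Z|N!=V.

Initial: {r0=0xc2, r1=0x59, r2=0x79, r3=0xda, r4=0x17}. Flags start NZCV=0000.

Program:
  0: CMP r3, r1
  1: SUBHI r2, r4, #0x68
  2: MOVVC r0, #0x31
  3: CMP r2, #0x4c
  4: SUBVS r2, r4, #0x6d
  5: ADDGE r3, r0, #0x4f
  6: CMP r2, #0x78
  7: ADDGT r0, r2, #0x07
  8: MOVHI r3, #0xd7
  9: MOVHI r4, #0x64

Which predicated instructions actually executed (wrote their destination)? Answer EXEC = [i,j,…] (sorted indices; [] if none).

[0] flags=1010 → (cmp)
[1] flags=1010 HI?T → r2=0xaf
[2] flags=1010 VC?T → r0=0x31
[3] flags=0011 → (cmp)
[4] flags=0011 VS?T → r2=0xaa
[5] flags=0011 GE?F → skip
[6] flags=0011 → (cmp)
[7] flags=0011 GT?F → skip
[8] flags=0011 HI?T → r3=0xd7
[9] flags=0011 HI?T → r4=0x64

EXEC = [1,2,4,8,9]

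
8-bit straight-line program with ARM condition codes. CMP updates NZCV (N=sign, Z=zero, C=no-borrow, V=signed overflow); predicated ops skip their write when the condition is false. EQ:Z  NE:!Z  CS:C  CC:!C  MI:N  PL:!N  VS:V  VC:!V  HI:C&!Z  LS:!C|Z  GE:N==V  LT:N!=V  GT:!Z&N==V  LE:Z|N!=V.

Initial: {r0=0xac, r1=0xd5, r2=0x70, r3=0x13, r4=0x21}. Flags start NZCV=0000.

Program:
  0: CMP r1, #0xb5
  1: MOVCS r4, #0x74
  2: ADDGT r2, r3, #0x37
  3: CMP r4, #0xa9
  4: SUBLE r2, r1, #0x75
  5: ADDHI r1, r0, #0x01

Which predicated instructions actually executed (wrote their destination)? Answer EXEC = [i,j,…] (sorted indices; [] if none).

EXEC = [1,2]

0: ✓ CMP  NZCV=0010
1: ✓ MOVCS  r4←0x74
2: ✓ ADDGT  r2←0x4a
3: ✓ CMP  NZCV=1001
4: · SUBLE
5: · ADDHI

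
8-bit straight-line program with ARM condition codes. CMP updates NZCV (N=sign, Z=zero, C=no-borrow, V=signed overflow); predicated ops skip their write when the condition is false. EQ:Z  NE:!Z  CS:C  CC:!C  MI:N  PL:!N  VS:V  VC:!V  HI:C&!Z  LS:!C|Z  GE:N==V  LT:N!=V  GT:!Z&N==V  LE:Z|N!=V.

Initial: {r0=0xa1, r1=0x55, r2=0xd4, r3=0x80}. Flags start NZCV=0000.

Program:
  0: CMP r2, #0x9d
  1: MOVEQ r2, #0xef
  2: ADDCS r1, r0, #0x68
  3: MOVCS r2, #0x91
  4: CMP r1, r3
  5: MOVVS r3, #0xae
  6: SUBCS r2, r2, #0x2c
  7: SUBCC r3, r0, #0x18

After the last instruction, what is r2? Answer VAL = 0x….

0: ✓ CMP  NZCV=0010
1: · MOVEQ
2: ✓ ADDCS  r1←0x09
3: ✓ MOVCS  r2←0x91
4: ✓ CMP  NZCV=1001
5: ✓ MOVVS  r3←0xae
6: · SUBCS
7: ✓ SUBCC  r3←0x89

VAL = 0x91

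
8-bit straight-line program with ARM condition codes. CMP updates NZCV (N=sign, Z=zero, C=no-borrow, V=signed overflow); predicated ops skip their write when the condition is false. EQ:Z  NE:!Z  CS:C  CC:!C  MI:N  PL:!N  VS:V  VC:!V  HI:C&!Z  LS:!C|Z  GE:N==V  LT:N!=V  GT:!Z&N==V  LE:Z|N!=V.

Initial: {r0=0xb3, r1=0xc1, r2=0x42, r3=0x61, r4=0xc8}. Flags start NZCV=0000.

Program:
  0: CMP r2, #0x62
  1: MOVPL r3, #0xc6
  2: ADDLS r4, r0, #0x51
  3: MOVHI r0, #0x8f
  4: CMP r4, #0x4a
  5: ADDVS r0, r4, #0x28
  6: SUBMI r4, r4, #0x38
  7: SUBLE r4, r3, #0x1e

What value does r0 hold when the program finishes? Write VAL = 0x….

0: ✓ CMP  NZCV=1000
1: · MOVPL
2: ✓ ADDLS  r4←0x04
3: · MOVHI
4: ✓ CMP  NZCV=1000
5: · ADDVS
6: ✓ SUBMI  r4←0xcc
7: ✓ SUBLE  r4←0x43

VAL = 0xb3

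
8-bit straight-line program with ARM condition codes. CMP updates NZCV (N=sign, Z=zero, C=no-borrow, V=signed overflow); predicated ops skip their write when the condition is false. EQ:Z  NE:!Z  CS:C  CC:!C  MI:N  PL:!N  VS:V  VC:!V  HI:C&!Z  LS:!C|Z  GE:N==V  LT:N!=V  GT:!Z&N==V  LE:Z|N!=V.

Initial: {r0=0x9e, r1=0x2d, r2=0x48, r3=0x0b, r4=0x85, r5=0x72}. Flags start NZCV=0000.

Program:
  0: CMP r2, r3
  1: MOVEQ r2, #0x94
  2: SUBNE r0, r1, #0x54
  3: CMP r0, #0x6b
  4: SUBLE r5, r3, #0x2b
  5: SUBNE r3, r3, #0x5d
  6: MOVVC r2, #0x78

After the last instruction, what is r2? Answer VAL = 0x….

0: ✓ CMP  NZCV=0010
1: · MOVEQ
2: ✓ SUBNE  r0←0xd9
3: ✓ CMP  NZCV=0011
4: ✓ SUBLE  r5←0xe0
5: ✓ SUBNE  r3←0xae
6: · MOVVC

VAL = 0x48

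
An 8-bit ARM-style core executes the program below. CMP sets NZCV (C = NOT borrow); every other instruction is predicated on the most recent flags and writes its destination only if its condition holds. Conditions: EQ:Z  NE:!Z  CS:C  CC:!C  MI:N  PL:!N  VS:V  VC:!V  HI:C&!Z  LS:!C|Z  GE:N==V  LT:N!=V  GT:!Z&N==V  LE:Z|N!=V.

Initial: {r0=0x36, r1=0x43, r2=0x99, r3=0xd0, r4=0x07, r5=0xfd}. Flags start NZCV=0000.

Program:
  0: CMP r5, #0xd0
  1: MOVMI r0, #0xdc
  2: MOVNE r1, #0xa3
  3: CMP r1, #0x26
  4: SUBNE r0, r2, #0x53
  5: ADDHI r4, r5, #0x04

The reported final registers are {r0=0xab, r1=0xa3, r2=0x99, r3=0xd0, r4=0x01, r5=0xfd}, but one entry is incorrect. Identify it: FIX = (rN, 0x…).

FIX = (r0, 0x46)

[0] flags=0010 → (cmp)
[1] flags=0010 MI?F → skip
[2] flags=0010 NE?T → r1=0xa3
[3] flags=0011 → (cmp)
[4] flags=0011 NE?T → r0=0x46
[5] flags=0011 HI?T → r4=0x01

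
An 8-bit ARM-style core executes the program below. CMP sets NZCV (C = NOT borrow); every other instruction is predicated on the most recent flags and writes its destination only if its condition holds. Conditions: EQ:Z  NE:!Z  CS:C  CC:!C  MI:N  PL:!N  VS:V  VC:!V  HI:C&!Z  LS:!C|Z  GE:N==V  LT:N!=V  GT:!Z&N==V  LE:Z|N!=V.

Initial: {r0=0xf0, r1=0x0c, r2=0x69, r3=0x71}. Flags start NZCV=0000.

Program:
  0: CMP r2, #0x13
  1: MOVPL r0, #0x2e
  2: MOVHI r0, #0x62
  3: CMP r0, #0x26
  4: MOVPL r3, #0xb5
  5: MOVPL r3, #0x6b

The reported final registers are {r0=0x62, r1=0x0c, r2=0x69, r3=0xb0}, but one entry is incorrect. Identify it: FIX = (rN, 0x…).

FIX = (r3, 0x6b)

[0] flags=0010 → (cmp)
[1] flags=0010 PL?T → r0=0x2e
[2] flags=0010 HI?T → r0=0x62
[3] flags=0010 → (cmp)
[4] flags=0010 PL?T → r3=0xb5
[5] flags=0010 PL?T → r3=0x6b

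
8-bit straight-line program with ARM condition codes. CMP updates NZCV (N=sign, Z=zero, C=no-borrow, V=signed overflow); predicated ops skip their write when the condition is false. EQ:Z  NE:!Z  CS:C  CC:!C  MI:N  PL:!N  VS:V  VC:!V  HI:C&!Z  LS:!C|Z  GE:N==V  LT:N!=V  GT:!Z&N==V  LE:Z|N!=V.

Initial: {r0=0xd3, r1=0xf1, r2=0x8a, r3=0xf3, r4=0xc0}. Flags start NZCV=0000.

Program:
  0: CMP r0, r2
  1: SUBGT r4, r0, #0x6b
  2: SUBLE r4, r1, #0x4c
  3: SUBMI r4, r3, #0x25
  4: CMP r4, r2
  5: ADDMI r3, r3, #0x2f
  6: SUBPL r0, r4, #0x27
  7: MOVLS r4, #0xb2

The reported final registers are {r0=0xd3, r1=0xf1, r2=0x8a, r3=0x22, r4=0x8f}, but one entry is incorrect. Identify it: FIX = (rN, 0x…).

[0] flags=0010 → (cmp)
[1] flags=0010 GT?T → r4=0x68
[2] flags=0010 LE?F → skip
[3] flags=0010 MI?F → skip
[4] flags=1001 → (cmp)
[5] flags=1001 MI?T → r3=0x22
[6] flags=1001 PL?F → skip
[7] flags=1001 LS?T → r4=0xb2

FIX = (r4, 0xb2)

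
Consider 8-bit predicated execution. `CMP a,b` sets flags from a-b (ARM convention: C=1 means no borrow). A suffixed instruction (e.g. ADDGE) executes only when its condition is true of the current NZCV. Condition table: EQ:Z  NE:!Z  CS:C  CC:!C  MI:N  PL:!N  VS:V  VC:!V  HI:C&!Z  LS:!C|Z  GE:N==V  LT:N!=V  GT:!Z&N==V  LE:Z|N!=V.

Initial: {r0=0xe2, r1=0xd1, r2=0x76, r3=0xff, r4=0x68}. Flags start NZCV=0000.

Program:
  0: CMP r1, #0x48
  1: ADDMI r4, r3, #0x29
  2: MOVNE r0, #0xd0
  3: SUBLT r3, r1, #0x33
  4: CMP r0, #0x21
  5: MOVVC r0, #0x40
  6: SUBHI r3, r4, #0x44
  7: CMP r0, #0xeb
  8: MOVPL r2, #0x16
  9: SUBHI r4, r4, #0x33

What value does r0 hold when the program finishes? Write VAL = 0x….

VAL = 0x40

[0] flags=1010 → (cmp)
[1] flags=1010 MI?T → r4=0x28
[2] flags=1010 NE?T → r0=0xd0
[3] flags=1010 LT?T → r3=0x9e
[4] flags=1010 → (cmp)
[5] flags=1010 VC?T → r0=0x40
[6] flags=1010 HI?T → r3=0xe4
[7] flags=0000 → (cmp)
[8] flags=0000 PL?T → r2=0x16
[9] flags=0000 HI?F → skip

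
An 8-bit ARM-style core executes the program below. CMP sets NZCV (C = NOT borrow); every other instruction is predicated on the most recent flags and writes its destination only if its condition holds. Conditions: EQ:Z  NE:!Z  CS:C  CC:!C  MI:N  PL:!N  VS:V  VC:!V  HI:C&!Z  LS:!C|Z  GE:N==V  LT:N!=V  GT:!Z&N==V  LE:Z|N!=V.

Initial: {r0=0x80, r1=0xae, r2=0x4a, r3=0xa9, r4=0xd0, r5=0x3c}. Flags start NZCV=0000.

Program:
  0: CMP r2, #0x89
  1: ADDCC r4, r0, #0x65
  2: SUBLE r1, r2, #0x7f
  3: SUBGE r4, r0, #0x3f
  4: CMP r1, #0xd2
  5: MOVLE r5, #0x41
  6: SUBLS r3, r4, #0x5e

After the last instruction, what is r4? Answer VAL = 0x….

VAL = 0x41

[0] flags=1001 → (cmp)
[1] flags=1001 CC?T → r4=0xe5
[2] flags=1001 LE?F → skip
[3] flags=1001 GE?T → r4=0x41
[4] flags=1000 → (cmp)
[5] flags=1000 LE?T → r5=0x41
[6] flags=1000 LS?T → r3=0xe3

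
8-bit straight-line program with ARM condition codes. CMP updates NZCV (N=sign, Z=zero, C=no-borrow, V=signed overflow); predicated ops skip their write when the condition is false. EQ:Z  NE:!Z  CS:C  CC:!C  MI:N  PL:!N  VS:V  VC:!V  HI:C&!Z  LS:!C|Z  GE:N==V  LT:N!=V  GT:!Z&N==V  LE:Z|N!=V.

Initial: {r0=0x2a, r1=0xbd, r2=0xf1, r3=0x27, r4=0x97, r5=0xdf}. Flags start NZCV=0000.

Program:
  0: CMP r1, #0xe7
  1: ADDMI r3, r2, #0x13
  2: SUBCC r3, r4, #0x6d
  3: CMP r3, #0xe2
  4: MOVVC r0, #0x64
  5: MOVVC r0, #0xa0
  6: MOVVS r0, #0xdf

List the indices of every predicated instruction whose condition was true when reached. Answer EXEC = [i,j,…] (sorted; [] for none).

EXEC = [1,2,4,5]

0: ✓ CMP  NZCV=1000
1: ✓ ADDMI  r3←0x04
2: ✓ SUBCC  r3←0x2a
3: ✓ CMP  NZCV=0000
4: ✓ MOVVC  r0←0x64
5: ✓ MOVVC  r0←0xa0
6: · MOVVS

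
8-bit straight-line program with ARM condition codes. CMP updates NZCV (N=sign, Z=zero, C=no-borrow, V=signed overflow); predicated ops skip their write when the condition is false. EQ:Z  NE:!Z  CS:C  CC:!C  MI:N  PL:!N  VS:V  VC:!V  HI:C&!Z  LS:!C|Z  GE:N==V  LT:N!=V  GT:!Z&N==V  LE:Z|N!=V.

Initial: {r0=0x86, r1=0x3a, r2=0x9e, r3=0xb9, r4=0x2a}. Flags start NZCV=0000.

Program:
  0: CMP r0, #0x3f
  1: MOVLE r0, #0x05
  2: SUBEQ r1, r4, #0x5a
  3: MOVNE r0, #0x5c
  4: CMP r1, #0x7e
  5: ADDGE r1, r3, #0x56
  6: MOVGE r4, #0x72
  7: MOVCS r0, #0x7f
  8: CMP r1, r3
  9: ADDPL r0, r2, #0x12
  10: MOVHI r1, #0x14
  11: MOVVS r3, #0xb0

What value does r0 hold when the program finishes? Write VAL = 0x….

0: ✓ CMP  NZCV=0011
1: ✓ MOVLE  r0←0x05
2: · SUBEQ
3: ✓ MOVNE  r0←0x5c
4: ✓ CMP  NZCV=1000
5: · ADDGE
6: · MOVGE
7: · MOVCS
8: ✓ CMP  NZCV=1001
9: · ADDPL
10: · MOVHI
11: ✓ MOVVS  r3←0xb0

VAL = 0x5c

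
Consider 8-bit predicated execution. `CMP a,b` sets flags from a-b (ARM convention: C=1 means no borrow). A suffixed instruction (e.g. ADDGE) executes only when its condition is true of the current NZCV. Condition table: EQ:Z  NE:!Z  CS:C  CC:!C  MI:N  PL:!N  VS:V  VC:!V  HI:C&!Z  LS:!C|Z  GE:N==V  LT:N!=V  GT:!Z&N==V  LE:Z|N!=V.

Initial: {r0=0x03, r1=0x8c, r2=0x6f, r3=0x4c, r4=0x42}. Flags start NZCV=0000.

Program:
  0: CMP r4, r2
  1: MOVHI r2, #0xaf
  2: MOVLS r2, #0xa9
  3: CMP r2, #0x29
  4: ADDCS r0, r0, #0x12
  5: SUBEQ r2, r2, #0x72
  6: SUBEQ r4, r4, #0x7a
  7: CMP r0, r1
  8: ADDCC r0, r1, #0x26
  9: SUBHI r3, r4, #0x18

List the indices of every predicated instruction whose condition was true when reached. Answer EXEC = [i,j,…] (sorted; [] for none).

EXEC = [2,4,8]

[0] flags=1000 → (cmp)
[1] flags=1000 HI?F → skip
[2] flags=1000 LS?T → r2=0xa9
[3] flags=1010 → (cmp)
[4] flags=1010 CS?T → r0=0x15
[5] flags=1010 EQ?F → skip
[6] flags=1010 EQ?F → skip
[7] flags=1001 → (cmp)
[8] flags=1001 CC?T → r0=0xb2
[9] flags=1001 HI?F → skip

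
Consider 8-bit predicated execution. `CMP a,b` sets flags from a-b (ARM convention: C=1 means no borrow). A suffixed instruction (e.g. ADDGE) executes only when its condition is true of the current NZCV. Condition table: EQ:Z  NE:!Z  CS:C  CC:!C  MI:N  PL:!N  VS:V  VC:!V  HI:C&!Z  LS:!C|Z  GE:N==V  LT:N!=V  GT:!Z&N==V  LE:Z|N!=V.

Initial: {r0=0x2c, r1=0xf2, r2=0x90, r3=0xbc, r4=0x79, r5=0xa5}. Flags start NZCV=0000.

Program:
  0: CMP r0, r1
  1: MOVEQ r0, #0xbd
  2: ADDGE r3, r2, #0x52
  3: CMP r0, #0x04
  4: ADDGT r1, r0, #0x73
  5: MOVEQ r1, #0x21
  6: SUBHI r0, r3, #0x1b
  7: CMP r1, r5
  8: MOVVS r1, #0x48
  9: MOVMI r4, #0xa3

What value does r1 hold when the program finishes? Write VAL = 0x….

0: ✓ CMP  NZCV=0000
1: · MOVEQ
2: ✓ ADDGE  r3←0xe2
3: ✓ CMP  NZCV=0010
4: ✓ ADDGT  r1←0x9f
5: · MOVEQ
6: ✓ SUBHI  r0←0xc7
7: ✓ CMP  NZCV=1000
8: · MOVVS
9: ✓ MOVMI  r4←0xa3

VAL = 0x9f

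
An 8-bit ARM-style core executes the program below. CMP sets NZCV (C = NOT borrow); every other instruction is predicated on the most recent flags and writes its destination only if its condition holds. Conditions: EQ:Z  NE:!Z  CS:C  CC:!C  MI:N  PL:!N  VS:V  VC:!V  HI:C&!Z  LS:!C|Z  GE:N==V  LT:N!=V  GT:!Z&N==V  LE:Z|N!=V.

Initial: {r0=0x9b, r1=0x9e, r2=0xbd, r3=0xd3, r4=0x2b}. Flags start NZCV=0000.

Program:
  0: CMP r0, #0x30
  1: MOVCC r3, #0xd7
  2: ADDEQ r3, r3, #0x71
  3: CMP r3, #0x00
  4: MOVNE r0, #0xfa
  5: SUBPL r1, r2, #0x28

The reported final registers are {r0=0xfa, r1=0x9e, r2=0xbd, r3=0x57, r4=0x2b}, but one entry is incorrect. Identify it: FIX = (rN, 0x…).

FIX = (r3, 0xd3)

[0] flags=0011 → (cmp)
[1] flags=0011 CC?F → skip
[2] flags=0011 EQ?F → skip
[3] flags=1010 → (cmp)
[4] flags=1010 NE?T → r0=0xfa
[5] flags=1010 PL?F → skip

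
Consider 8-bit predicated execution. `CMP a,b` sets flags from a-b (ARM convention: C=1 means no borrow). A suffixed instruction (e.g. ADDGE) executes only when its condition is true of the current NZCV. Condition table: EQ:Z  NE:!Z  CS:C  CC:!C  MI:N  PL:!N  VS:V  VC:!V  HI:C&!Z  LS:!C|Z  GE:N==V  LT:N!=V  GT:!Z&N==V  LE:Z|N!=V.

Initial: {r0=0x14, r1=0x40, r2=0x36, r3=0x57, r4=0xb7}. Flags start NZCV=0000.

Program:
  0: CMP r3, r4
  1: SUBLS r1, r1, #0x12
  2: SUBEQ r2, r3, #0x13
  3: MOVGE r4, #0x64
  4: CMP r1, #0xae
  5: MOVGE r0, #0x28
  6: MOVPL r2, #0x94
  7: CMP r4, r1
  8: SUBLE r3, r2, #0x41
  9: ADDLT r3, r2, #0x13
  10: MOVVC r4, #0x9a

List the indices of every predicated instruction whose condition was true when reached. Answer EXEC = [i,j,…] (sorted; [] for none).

EXEC = [1,3,5,10]

[0] flags=1001 → (cmp)
[1] flags=1001 LS?T → r1=0x2e
[2] flags=1001 EQ?F → skip
[3] flags=1001 GE?T → r4=0x64
[4] flags=1001 → (cmp)
[5] flags=1001 GE?T → r0=0x28
[6] flags=1001 PL?F → skip
[7] flags=0010 → (cmp)
[8] flags=0010 LE?F → skip
[9] flags=0010 LT?F → skip
[10] flags=0010 VC?T → r4=0x9a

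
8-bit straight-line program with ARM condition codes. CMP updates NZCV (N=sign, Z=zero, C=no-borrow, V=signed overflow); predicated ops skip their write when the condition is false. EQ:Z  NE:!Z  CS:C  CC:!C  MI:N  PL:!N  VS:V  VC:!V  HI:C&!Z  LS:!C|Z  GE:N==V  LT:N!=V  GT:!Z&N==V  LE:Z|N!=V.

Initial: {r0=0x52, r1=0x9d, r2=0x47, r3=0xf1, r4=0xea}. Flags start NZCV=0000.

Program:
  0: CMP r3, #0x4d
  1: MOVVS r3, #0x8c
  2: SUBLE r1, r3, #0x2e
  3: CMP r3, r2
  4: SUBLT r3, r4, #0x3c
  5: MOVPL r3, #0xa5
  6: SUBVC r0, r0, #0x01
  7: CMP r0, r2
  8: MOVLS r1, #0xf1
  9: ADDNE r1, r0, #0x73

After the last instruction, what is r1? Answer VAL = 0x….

0: ✓ CMP  NZCV=1010
1: · MOVVS
2: ✓ SUBLE  r1←0xc3
3: ✓ CMP  NZCV=1010
4: ✓ SUBLT  r3←0xae
5: · MOVPL
6: ✓ SUBVC  r0←0x51
7: ✓ CMP  NZCV=0010
8: · MOVLS
9: ✓ ADDNE  r1←0xc4

VAL = 0xc4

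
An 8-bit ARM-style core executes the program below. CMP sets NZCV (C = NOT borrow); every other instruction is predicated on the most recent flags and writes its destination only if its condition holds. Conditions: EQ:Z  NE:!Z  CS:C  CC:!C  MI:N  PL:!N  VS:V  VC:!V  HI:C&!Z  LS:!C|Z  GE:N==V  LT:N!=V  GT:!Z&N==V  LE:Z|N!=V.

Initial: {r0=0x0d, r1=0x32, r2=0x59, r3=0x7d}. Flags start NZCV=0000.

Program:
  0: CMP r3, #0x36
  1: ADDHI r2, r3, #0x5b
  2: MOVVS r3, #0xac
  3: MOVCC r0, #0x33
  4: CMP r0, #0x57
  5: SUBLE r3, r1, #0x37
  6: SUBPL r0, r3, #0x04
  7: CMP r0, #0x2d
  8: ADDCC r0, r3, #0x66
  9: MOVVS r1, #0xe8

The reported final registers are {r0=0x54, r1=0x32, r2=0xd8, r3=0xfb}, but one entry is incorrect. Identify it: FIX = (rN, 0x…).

[0] flags=0010 → (cmp)
[1] flags=0010 HI?T → r2=0xd8
[2] flags=0010 VS?F → skip
[3] flags=0010 CC?F → skip
[4] flags=1000 → (cmp)
[5] flags=1000 LE?T → r3=0xfb
[6] flags=1000 PL?F → skip
[7] flags=1000 → (cmp)
[8] flags=1000 CC?T → r0=0x61
[9] flags=1000 VS?F → skip

FIX = (r0, 0x61)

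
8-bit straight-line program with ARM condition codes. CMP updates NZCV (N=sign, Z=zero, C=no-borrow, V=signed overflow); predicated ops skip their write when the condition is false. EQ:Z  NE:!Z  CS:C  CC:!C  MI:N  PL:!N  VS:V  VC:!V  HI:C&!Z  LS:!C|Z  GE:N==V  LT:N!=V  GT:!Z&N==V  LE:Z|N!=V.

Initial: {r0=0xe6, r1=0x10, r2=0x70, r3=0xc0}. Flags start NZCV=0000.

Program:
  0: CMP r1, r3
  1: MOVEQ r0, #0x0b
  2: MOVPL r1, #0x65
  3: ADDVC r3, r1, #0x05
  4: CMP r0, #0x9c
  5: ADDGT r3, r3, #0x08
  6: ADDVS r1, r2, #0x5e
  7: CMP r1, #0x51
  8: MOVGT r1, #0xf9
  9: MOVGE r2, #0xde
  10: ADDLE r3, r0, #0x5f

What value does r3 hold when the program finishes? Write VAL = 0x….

VAL = 0x72

[0] flags=0000 → (cmp)
[1] flags=0000 EQ?F → skip
[2] flags=0000 PL?T → r1=0x65
[3] flags=0000 VC?T → r3=0x6a
[4] flags=0010 → (cmp)
[5] flags=0010 GT?T → r3=0x72
[6] flags=0010 VS?F → skip
[7] flags=0010 → (cmp)
[8] flags=0010 GT?T → r1=0xf9
[9] flags=0010 GE?T → r2=0xde
[10] flags=0010 LE?F → skip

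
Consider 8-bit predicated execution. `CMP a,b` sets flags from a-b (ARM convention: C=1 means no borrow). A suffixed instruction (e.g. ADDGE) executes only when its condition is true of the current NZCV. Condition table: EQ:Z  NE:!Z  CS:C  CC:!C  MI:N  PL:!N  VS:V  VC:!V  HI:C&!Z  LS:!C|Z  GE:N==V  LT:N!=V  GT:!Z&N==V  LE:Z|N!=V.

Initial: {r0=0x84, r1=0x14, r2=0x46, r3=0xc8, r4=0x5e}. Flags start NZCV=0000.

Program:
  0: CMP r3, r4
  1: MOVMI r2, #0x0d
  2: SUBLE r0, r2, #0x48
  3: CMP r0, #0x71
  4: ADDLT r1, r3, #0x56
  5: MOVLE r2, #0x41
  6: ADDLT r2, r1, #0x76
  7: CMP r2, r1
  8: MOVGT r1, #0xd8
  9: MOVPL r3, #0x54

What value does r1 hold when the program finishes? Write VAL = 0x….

[0] flags=0011 → (cmp)
[1] flags=0011 MI?F → skip
[2] flags=0011 LE?T → r0=0xfe
[3] flags=1010 → (cmp)
[4] flags=1010 LT?T → r1=0x1e
[5] flags=1010 LE?T → r2=0x41
[6] flags=1010 LT?T → r2=0x94
[7] flags=0011 → (cmp)
[8] flags=0011 GT?F → skip
[9] flags=0011 PL?T → r3=0x54

VAL = 0x1e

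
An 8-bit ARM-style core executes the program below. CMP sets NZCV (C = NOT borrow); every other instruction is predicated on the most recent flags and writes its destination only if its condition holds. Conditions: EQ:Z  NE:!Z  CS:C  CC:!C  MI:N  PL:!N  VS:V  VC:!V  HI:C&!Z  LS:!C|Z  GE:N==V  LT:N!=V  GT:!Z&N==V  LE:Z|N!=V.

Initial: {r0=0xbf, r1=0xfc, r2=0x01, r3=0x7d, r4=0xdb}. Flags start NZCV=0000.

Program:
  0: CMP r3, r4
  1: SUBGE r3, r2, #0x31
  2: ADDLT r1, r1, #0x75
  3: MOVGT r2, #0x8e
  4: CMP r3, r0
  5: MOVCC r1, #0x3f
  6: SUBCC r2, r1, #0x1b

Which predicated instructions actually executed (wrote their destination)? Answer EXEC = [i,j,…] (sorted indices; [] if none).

EXEC = [1,3]

[0] flags=1001 → (cmp)
[1] flags=1001 GE?T → r3=0xd0
[2] flags=1001 LT?F → skip
[3] flags=1001 GT?T → r2=0x8e
[4] flags=0010 → (cmp)
[5] flags=0010 CC?F → skip
[6] flags=0010 CC?F → skip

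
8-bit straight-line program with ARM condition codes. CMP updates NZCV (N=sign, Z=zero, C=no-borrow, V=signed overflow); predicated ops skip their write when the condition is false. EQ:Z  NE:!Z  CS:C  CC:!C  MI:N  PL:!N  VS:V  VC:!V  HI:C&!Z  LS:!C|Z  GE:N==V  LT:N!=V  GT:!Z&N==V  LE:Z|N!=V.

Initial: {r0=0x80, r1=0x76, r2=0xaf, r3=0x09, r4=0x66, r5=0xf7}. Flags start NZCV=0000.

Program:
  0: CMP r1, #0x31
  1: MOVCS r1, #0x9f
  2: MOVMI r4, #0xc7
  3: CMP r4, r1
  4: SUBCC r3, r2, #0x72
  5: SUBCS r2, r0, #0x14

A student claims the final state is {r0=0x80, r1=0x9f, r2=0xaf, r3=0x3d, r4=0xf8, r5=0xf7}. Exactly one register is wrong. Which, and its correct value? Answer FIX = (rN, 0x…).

FIX = (r4, 0x66)

[0] flags=0010 → (cmp)
[1] flags=0010 CS?T → r1=0x9f
[2] flags=0010 MI?F → skip
[3] flags=1001 → (cmp)
[4] flags=1001 CC?T → r3=0x3d
[5] flags=1001 CS?F → skip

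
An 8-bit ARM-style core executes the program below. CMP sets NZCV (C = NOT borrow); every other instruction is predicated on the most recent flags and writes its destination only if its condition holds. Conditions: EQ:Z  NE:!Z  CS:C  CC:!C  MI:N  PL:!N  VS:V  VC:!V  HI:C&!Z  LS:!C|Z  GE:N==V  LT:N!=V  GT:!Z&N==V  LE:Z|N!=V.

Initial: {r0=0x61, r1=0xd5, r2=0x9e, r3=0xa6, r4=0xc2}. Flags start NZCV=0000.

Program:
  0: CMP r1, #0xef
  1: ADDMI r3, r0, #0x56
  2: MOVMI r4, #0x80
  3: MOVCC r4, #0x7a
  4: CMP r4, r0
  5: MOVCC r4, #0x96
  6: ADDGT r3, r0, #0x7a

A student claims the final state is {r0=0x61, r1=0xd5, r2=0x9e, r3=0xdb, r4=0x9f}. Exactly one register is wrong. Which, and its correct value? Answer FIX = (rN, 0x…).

[0] flags=1000 → (cmp)
[1] flags=1000 MI?T → r3=0xb7
[2] flags=1000 MI?T → r4=0x80
[3] flags=1000 CC?T → r4=0x7a
[4] flags=0010 → (cmp)
[5] flags=0010 CC?F → skip
[6] flags=0010 GT?T → r3=0xdb

FIX = (r4, 0x7a)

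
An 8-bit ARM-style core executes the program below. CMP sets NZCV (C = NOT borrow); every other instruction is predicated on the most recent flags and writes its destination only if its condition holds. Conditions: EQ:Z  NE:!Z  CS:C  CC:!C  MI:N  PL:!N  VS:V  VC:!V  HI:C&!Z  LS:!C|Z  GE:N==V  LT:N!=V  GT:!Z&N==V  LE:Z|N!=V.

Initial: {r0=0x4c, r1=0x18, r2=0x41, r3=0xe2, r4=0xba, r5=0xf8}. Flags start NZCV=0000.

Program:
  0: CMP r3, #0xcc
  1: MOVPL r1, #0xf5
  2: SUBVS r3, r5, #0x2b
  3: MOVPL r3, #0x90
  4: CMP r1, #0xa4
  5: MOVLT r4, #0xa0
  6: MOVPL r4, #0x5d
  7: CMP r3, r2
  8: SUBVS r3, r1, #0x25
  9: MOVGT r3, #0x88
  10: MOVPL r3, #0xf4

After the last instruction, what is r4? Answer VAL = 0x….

[0] flags=0010 → (cmp)
[1] flags=0010 PL?T → r1=0xf5
[2] flags=0010 VS?F → skip
[3] flags=0010 PL?T → r3=0x90
[4] flags=0010 → (cmp)
[5] flags=0010 LT?F → skip
[6] flags=0010 PL?T → r4=0x5d
[7] flags=0011 → (cmp)
[8] flags=0011 VS?T → r3=0xd0
[9] flags=0011 GT?F → skip
[10] flags=0011 PL?T → r3=0xf4

VAL = 0x5d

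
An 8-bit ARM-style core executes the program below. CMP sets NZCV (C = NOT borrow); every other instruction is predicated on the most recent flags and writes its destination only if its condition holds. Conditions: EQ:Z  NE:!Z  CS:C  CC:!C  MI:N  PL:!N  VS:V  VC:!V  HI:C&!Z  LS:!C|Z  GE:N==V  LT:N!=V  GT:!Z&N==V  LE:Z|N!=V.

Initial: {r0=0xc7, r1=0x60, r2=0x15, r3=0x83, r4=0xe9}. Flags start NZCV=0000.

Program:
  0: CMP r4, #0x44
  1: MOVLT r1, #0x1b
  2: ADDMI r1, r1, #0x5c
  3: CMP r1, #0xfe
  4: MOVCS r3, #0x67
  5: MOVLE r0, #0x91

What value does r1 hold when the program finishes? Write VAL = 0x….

VAL = 0x77

0: ✓ CMP  NZCV=1010
1: ✓ MOVLT  r1←0x1b
2: ✓ ADDMI  r1←0x77
3: ✓ CMP  NZCV=0000
4: · MOVCS
5: · MOVLE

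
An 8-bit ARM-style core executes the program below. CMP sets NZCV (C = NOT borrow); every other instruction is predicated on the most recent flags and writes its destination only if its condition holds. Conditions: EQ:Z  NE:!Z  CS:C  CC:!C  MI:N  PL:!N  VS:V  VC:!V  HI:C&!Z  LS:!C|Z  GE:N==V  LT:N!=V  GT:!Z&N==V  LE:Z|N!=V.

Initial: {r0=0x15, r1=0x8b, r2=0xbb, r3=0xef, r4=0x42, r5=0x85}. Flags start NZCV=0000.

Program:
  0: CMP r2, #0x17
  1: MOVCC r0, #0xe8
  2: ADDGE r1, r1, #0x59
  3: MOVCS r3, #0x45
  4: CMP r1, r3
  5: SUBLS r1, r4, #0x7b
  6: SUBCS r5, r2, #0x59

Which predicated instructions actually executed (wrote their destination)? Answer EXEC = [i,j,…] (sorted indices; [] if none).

[0] flags=1010 → (cmp)
[1] flags=1010 CC?F → skip
[2] flags=1010 GE?F → skip
[3] flags=1010 CS?T → r3=0x45
[4] flags=0011 → (cmp)
[5] flags=0011 LS?F → skip
[6] flags=0011 CS?T → r5=0x62

EXEC = [3,6]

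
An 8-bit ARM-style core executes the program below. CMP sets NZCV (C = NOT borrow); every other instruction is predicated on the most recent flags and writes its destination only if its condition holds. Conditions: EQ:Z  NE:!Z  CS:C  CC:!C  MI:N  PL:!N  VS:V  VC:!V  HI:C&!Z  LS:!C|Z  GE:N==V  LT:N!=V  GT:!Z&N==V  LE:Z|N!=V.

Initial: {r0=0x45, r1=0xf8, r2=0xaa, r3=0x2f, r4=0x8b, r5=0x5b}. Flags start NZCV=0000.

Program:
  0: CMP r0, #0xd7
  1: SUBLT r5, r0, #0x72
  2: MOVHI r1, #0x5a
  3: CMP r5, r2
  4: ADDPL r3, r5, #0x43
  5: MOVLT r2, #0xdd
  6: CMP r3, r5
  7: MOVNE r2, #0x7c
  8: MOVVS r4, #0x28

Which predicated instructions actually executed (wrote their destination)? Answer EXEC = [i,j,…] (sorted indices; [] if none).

[0] flags=0000 → (cmp)
[1] flags=0000 LT?F → skip
[2] flags=0000 HI?F → skip
[3] flags=1001 → (cmp)
[4] flags=1001 PL?F → skip
[5] flags=1001 LT?F → skip
[6] flags=1000 → (cmp)
[7] flags=1000 NE?T → r2=0x7c
[8] flags=1000 VS?F → skip

EXEC = [7]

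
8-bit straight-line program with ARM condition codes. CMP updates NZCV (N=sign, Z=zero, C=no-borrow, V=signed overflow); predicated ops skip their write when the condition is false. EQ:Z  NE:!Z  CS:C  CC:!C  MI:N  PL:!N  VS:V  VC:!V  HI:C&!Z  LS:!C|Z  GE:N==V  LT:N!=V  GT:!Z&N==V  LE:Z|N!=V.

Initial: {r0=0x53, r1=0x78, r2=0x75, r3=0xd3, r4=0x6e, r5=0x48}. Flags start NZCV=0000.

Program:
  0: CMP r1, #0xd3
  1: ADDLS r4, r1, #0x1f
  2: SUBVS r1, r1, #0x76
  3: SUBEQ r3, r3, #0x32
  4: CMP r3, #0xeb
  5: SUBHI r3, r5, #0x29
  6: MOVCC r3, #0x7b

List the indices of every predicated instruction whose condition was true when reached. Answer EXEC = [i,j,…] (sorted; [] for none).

[0] flags=1001 → (cmp)
[1] flags=1001 LS?T → r4=0x97
[2] flags=1001 VS?T → r1=0x02
[3] flags=1001 EQ?F → skip
[4] flags=1000 → (cmp)
[5] flags=1000 HI?F → skip
[6] flags=1000 CC?T → r3=0x7b

EXEC = [1,2,6]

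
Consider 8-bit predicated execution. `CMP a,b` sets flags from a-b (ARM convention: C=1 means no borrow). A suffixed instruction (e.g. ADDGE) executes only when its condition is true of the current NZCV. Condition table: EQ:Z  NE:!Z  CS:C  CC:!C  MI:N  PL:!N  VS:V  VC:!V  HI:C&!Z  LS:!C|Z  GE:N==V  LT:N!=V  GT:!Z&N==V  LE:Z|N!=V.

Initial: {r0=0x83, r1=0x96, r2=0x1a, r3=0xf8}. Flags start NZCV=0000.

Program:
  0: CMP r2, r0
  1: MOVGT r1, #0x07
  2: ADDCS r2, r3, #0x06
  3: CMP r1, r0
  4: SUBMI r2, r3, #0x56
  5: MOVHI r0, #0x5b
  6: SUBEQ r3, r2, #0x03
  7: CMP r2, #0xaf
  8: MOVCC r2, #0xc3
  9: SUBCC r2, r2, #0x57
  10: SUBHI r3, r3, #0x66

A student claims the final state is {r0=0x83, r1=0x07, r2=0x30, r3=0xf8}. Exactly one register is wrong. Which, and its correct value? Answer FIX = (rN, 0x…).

FIX = (r2, 0x6c)

[0] flags=1001 → (cmp)
[1] flags=1001 GT?T → r1=0x07
[2] flags=1001 CS?F → skip
[3] flags=1001 → (cmp)
[4] flags=1001 MI?T → r2=0xa2
[5] flags=1001 HI?F → skip
[6] flags=1001 EQ?F → skip
[7] flags=1000 → (cmp)
[8] flags=1000 CC?T → r2=0xc3
[9] flags=1000 CC?T → r2=0x6c
[10] flags=1000 HI?F → skip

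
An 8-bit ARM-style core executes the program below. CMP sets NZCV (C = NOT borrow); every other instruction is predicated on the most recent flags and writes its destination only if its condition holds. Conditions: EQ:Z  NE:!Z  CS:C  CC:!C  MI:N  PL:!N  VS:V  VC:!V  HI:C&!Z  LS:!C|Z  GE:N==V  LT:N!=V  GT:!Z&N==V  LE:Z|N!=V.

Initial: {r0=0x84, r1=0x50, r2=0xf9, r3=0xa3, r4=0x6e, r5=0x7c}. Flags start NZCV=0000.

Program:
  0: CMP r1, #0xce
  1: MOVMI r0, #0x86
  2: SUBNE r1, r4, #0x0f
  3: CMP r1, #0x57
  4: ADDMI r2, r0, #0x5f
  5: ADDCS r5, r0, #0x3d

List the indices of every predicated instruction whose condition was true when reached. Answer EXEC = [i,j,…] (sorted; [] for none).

[0] flags=1001 → (cmp)
[1] flags=1001 MI?T → r0=0x86
[2] flags=1001 NE?T → r1=0x5f
[3] flags=0010 → (cmp)
[4] flags=0010 MI?F → skip
[5] flags=0010 CS?T → r5=0xc3

EXEC = [1,2,5]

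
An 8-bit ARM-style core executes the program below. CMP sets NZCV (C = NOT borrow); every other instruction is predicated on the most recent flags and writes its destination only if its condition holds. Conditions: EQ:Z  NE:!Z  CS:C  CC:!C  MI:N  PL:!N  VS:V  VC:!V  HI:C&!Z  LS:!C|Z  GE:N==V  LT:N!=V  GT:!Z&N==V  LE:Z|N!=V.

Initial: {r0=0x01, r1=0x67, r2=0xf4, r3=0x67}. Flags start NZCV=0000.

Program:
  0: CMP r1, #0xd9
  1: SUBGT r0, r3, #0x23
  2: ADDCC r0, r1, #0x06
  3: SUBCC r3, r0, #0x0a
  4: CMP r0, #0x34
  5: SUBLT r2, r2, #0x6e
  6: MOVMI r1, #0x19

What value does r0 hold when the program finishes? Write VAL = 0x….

VAL = 0x6d

0: ✓ CMP  NZCV=1001
1: ✓ SUBGT  r0←0x44
2: ✓ ADDCC  r0←0x6d
3: ✓ SUBCC  r3←0x63
4: ✓ CMP  NZCV=0010
5: · SUBLT
6: · MOVMI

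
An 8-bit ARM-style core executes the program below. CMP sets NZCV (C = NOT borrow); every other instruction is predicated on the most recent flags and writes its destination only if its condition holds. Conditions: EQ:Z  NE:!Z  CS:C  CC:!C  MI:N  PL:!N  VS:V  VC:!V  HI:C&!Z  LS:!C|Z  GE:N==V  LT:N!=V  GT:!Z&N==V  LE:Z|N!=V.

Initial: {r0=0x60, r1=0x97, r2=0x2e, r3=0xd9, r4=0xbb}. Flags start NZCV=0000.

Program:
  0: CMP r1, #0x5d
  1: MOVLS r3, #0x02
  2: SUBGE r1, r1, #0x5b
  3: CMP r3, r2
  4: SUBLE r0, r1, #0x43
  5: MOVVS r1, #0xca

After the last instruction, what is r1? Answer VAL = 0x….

[0] flags=0011 → (cmp)
[1] flags=0011 LS?F → skip
[2] flags=0011 GE?F → skip
[3] flags=1010 → (cmp)
[4] flags=1010 LE?T → r0=0x54
[5] flags=1010 VS?F → skip

VAL = 0x97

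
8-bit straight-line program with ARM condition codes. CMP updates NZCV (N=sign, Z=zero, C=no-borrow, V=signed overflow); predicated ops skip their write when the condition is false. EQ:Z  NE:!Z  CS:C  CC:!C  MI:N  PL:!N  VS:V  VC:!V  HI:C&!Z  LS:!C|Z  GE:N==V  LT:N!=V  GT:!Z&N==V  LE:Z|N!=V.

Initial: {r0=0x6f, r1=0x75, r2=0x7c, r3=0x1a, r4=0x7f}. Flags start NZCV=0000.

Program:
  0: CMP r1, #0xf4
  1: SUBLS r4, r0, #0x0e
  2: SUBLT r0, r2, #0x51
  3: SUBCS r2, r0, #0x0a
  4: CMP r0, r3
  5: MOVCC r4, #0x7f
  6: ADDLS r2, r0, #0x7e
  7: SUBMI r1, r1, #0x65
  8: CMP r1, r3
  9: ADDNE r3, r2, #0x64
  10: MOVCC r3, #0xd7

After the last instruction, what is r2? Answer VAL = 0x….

VAL = 0x7c

0: ✓ CMP  NZCV=1001
1: ✓ SUBLS  r4←0x61
2: · SUBLT
3: · SUBCS
4: ✓ CMP  NZCV=0010
5: · MOVCC
6: · ADDLS
7: · SUBMI
8: ✓ CMP  NZCV=0010
9: ✓ ADDNE  r3←0xe0
10: · MOVCC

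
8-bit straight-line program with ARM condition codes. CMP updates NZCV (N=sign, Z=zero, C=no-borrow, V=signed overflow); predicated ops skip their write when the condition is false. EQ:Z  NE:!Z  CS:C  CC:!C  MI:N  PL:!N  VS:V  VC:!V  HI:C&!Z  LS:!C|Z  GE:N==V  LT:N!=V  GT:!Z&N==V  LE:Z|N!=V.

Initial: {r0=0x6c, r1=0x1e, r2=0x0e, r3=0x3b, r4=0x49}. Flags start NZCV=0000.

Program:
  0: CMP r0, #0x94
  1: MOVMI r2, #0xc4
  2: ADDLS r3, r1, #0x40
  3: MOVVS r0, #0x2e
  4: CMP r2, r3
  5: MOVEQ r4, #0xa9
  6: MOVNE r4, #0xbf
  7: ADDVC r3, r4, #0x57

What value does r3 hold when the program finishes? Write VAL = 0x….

VAL = 0x5e

[0] flags=1001 → (cmp)
[1] flags=1001 MI?T → r2=0xc4
[2] flags=1001 LS?T → r3=0x5e
[3] flags=1001 VS?T → r0=0x2e
[4] flags=0011 → (cmp)
[5] flags=0011 EQ?F → skip
[6] flags=0011 NE?T → r4=0xbf
[7] flags=0011 VC?F → skip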